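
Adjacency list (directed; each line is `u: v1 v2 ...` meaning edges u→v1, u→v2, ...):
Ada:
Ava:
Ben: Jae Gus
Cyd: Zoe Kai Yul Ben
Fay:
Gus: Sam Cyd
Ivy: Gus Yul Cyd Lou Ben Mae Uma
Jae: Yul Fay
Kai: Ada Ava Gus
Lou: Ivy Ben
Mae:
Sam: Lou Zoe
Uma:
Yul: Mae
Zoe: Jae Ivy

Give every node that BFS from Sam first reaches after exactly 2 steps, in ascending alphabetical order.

Level 0: Sam
Level 1: Lou, Zoe
Level 2: Ben, Ivy, Jae
Level 3: Cyd, Fay, Gus, Mae, Uma, Yul
Level 4: Kai
Level 5: Ada, Ava

Ben, Ivy, Jae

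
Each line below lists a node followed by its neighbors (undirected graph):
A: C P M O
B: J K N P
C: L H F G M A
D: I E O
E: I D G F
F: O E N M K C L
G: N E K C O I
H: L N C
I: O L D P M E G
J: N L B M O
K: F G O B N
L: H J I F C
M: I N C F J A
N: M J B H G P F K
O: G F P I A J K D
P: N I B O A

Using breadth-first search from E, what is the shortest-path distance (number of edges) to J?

3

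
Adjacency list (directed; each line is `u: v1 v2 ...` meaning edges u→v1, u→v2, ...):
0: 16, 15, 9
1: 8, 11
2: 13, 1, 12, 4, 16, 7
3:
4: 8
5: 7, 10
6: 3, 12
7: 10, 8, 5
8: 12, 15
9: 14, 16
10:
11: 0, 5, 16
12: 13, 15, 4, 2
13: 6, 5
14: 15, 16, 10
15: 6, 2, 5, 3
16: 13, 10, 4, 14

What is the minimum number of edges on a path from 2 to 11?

Level 0: 2
Level 1: 1, 4, 7, 12, 13, 16
Level 2: 5, 6, 8, 10, 11, 14, 15
Level 3: 0, 3
Level 4: 9
11 first appears at level 2.

2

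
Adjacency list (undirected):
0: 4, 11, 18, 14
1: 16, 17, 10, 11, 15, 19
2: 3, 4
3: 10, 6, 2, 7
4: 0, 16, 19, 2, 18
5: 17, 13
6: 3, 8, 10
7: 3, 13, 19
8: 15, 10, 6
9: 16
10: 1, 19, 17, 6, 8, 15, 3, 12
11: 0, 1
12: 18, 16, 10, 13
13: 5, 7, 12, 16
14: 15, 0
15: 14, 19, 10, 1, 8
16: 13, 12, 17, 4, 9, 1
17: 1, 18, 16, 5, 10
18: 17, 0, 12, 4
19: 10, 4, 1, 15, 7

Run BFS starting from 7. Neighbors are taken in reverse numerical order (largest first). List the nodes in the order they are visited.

7 19 13 3 15 10 4 1 16 12 5 6 2 14 8 17 18 0 11 9

Visit 7; enqueue 19, 13, 3 → queue [19, 13, 3]
Visit 19; enqueue 15, 10, 4, 1 → queue [13, 3, 15, 10, 4, 1]
Visit 13; enqueue 16, 12, 5 → queue [3, 15, 10, 4, 1, 16, 12, 5]
Visit 3; enqueue 6, 2 → queue [15, 10, 4, 1, 16, 12, 5, 6, 2]
Visit 15; enqueue 14, 8 → queue [10, 4, 1, 16, 12, 5, 6, 2, 14, 8]
Visit 10; enqueue 17 → queue [4, 1, 16, 12, 5, 6, 2, 14, 8, 17]
Visit 4; enqueue 18, 0 → queue [1, 16, 12, 5, 6, 2, 14, 8, 17, 18, 0]
Visit 1; enqueue 11 → queue [16, 12, 5, 6, 2, 14, 8, 17, 18, 0, 11]
Visit 16; enqueue 9 → queue [12, 5, 6, 2, 14, 8, 17, 18, 0, 11, 9]
Visit 12 → queue [5, 6, 2, 14, 8, 17, 18, 0, 11, 9]
Visit 5 → queue [6, 2, 14, 8, 17, 18, 0, 11, 9]
Visit 6 → queue [2, 14, 8, 17, 18, 0, 11, 9]
Visit 2 → queue [14, 8, 17, 18, 0, 11, 9]
Visit 14 → queue [8, 17, 18, 0, 11, 9]
Visit 8 → queue [17, 18, 0, 11, 9]
Visit 17 → queue [18, 0, 11, 9]
Visit 18 → queue [0, 11, 9]
Visit 0 → queue [11, 9]
Visit 11 → queue [9]
Visit 9 → queue []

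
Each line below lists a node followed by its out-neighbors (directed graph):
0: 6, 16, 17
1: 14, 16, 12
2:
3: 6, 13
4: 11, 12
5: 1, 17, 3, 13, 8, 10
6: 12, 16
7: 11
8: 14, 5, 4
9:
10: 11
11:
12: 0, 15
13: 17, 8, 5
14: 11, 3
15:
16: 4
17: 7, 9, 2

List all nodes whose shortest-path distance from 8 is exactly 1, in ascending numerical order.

4, 5, 14

Level 0: 8
Level 1: 4, 5, 14
Level 2: 1, 3, 10, 11, 12, 13, 17
Level 3: 0, 2, 6, 7, 9, 15, 16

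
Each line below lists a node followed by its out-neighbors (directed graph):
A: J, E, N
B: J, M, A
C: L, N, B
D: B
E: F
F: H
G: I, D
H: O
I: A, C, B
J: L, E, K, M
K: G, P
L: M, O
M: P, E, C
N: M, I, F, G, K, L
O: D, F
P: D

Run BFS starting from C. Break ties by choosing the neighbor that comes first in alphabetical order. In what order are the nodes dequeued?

C B L N A J M O F G I K E P D H

Visit C; enqueue B, L, N → queue [B, L, N]
Visit B; enqueue A, J, M → queue [L, N, A, J, M]
Visit L; enqueue O → queue [N, A, J, M, O]
Visit N; enqueue F, G, I, K → queue [A, J, M, O, F, G, I, K]
Visit A; enqueue E → queue [J, M, O, F, G, I, K, E]
Visit J → queue [M, O, F, G, I, K, E]
Visit M; enqueue P → queue [O, F, G, I, K, E, P]
Visit O; enqueue D → queue [F, G, I, K, E, P, D]
Visit F; enqueue H → queue [G, I, K, E, P, D, H]
Visit G → queue [I, K, E, P, D, H]
Visit I → queue [K, E, P, D, H]
Visit K → queue [E, P, D, H]
Visit E → queue [P, D, H]
Visit P → queue [D, H]
Visit D → queue [H]
Visit H → queue []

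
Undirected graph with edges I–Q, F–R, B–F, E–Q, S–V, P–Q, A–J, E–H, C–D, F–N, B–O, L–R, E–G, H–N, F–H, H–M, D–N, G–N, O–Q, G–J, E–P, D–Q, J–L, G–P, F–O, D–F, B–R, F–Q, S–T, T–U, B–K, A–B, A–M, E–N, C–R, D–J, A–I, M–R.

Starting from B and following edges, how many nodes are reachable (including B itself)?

BFS from B visits: B, R, O, K, F, A, M, L, C, Q, N, H, D, J, I, P, E, G
Reachable nodes: 18 of 22 total.

18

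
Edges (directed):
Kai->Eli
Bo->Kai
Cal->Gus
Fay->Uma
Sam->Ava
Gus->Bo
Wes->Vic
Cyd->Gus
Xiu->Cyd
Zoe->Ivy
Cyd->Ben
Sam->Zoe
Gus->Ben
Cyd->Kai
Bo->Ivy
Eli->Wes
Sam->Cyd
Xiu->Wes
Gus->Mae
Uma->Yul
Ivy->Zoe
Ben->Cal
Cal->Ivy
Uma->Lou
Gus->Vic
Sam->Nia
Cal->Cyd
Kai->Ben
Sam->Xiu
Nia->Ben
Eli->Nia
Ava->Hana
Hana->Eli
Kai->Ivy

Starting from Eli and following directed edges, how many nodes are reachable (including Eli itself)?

BFS from Eli visits: Eli, Nia, Wes, Ben, Vic, Cal, Cyd, Gus, Ivy, Kai, Bo, Mae, Zoe
Reachable nodes: 13 of 21 total.

13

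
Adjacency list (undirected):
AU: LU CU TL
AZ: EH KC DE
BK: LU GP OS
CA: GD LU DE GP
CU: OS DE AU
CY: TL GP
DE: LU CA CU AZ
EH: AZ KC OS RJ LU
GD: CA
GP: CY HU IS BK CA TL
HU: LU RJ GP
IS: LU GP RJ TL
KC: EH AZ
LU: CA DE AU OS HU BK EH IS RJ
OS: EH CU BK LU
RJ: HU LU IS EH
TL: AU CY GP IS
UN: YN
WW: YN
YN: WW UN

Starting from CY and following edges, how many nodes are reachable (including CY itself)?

17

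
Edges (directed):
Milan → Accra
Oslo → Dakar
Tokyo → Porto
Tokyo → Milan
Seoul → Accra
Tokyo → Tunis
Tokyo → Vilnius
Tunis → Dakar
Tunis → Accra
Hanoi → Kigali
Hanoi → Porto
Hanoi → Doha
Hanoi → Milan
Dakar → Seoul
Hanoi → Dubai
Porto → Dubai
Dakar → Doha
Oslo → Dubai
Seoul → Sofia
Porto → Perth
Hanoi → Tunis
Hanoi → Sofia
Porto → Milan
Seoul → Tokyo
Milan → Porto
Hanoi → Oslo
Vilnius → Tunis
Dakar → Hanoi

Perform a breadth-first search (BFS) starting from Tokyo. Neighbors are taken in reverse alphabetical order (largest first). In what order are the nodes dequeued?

Visit Tokyo; enqueue Vilnius, Tunis, Porto, Milan → queue [Vilnius, Tunis, Porto, Milan]
Visit Vilnius → queue [Tunis, Porto, Milan]
Visit Tunis; enqueue Dakar, Accra → queue [Porto, Milan, Dakar, Accra]
Visit Porto; enqueue Perth, Dubai → queue [Milan, Dakar, Accra, Perth, Dubai]
Visit Milan → queue [Dakar, Accra, Perth, Dubai]
Visit Dakar; enqueue Seoul, Hanoi, Doha → queue [Accra, Perth, Dubai, Seoul, Hanoi, Doha]
Visit Accra → queue [Perth, Dubai, Seoul, Hanoi, Doha]
Visit Perth → queue [Dubai, Seoul, Hanoi, Doha]
Visit Dubai → queue [Seoul, Hanoi, Doha]
Visit Seoul; enqueue Sofia → queue [Hanoi, Doha, Sofia]
Visit Hanoi; enqueue Oslo, Kigali → queue [Doha, Sofia, Oslo, Kigali]
Visit Doha → queue [Sofia, Oslo, Kigali]
Visit Sofia → queue [Oslo, Kigali]
Visit Oslo → queue [Kigali]
Visit Kigali → queue []

Tokyo -> Vilnius -> Tunis -> Porto -> Milan -> Dakar -> Accra -> Perth -> Dubai -> Seoul -> Hanoi -> Doha -> Sofia -> Oslo -> Kigali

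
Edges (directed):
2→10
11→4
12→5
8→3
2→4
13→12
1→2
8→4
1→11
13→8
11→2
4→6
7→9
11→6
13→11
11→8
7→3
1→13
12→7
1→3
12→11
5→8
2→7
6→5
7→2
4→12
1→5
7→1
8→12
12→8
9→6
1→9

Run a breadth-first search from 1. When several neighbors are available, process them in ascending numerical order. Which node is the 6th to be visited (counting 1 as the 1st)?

11

Visit 1; enqueue 2, 3, 5, 9, 11, 13 → queue [2, 3, 5, 9, 11, 13]
Visit 2; enqueue 4, 7, 10 → queue [3, 5, 9, 11, 13, 4, 7, 10]
Visit 3 → queue [5, 9, 11, 13, 4, 7, 10]
Visit 5; enqueue 8 → queue [9, 11, 13, 4, 7, 10, 8]
Visit 9; enqueue 6 → queue [11, 13, 4, 7, 10, 8, 6]
Visit 11 → queue [13, 4, 7, 10, 8, 6]
Visit 13; enqueue 12 → queue [4, 7, 10, 8, 6, 12]
Visit 4 → queue [7, 10, 8, 6, 12]
Visit 7 → queue [10, 8, 6, 12]
Visit 10 → queue [8, 6, 12]
Visit 8 → queue [6, 12]
Visit 6 → queue [12]
Visit 12 → queue []

Visit order: 1, 2, 3, 5, 9, 11, 13, 4, 7, 10, 8, 6, 12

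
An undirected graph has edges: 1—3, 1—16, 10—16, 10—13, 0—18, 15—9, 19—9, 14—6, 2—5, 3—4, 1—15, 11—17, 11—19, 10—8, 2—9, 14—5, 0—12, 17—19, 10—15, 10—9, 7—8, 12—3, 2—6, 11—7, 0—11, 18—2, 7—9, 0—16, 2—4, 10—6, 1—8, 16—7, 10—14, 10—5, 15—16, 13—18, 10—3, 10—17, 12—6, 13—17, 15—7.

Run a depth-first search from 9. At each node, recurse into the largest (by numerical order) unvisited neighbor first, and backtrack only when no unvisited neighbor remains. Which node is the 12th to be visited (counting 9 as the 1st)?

Visit 9
9 → 19
19 → 17
17 → 13
13 → 18
18 → 2
2 → 6
6 → 14
14 → 10
10 → 16
16 → 15
15 → 7
7 → 11
11 → 0
0 → 12
12 → 3
3 → 4
3 → 1
1 → 8
10 → 5

Visit order: 9, 19, 17, 13, 18, 2, 6, 14, 10, 16, 15, 7, 11, 0, 12, 3, 4, 1, 8, 5

7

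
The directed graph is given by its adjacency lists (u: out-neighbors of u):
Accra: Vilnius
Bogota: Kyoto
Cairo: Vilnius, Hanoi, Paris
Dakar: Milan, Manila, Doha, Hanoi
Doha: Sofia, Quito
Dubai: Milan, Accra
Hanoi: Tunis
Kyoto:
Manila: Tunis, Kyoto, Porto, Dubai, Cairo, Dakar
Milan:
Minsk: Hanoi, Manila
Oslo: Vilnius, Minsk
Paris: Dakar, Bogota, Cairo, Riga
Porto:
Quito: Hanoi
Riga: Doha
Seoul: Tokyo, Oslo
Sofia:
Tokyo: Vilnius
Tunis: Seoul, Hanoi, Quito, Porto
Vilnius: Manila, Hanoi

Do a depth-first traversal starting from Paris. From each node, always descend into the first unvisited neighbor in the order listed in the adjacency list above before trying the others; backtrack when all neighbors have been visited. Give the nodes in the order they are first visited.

Visit Paris
Paris → Dakar
Dakar → Milan
Dakar → Manila
Manila → Tunis
Tunis → Seoul
Seoul → Tokyo
Tokyo → Vilnius
Vilnius → Hanoi
Seoul → Oslo
Oslo → Minsk
Tunis → Quito
Tunis → Porto
Manila → Kyoto
Manila → Dubai
Dubai → Accra
Manila → Cairo
Dakar → Doha
Doha → Sofia
Paris → Bogota
Paris → Riga

Paris, Dakar, Milan, Manila, Tunis, Seoul, Tokyo, Vilnius, Hanoi, Oslo, Minsk, Quito, Porto, Kyoto, Dubai, Accra, Cairo, Doha, Sofia, Bogota, Riga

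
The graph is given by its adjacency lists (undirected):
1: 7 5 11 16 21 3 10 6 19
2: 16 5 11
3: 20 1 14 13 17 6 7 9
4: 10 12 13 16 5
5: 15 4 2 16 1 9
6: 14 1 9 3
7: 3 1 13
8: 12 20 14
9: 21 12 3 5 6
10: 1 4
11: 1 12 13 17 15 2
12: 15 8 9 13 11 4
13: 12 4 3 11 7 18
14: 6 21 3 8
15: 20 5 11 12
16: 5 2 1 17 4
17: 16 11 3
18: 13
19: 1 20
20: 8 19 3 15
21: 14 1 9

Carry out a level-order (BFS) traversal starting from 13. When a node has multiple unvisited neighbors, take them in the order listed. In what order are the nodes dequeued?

13 -> 12 -> 4 -> 3 -> 11 -> 7 -> 18 -> 15 -> 8 -> 9 -> 10 -> 16 -> 5 -> 20 -> 1 -> 14 -> 17 -> 6 -> 2 -> 21 -> 19

Visit 13; enqueue 12, 4, 3, 11, 7, 18 → queue [12, 4, 3, 11, 7, 18]
Visit 12; enqueue 15, 8, 9 → queue [4, 3, 11, 7, 18, 15, 8, 9]
Visit 4; enqueue 10, 16, 5 → queue [3, 11, 7, 18, 15, 8, 9, 10, 16, 5]
Visit 3; enqueue 20, 1, 14, 17, 6 → queue [11, 7, 18, 15, 8, 9, 10, 16, 5, 20, 1, 14, 17, 6]
Visit 11; enqueue 2 → queue [7, 18, 15, 8, 9, 10, 16, 5, 20, 1, 14, 17, 6, 2]
Visit 7 → queue [18, 15, 8, 9, 10, 16, 5, 20, 1, 14, 17, 6, 2]
Visit 18 → queue [15, 8, 9, 10, 16, 5, 20, 1, 14, 17, 6, 2]
Visit 15 → queue [8, 9, 10, 16, 5, 20, 1, 14, 17, 6, 2]
Visit 8 → queue [9, 10, 16, 5, 20, 1, 14, 17, 6, 2]
Visit 9; enqueue 21 → queue [10, 16, 5, 20, 1, 14, 17, 6, 2, 21]
Visit 10 → queue [16, 5, 20, 1, 14, 17, 6, 2, 21]
Visit 16 → queue [5, 20, 1, 14, 17, 6, 2, 21]
Visit 5 → queue [20, 1, 14, 17, 6, 2, 21]
Visit 20; enqueue 19 → queue [1, 14, 17, 6, 2, 21, 19]
Visit 1 → queue [14, 17, 6, 2, 21, 19]
Visit 14 → queue [17, 6, 2, 21, 19]
Visit 17 → queue [6, 2, 21, 19]
Visit 6 → queue [2, 21, 19]
Visit 2 → queue [21, 19]
Visit 21 → queue [19]
Visit 19 → queue []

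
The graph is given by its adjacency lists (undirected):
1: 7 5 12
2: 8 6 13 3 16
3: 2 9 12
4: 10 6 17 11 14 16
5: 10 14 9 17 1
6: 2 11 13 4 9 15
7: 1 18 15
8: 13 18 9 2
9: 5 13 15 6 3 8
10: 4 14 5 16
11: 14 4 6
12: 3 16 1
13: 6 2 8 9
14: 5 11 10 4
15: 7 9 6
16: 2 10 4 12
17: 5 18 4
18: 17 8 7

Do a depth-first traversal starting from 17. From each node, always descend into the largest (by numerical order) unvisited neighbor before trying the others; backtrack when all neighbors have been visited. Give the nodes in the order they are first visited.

17 → 18 → 8 → 13 → 9 → 15 → 7 → 1 → 12 → 16 → 10 → 14 → 11 → 6 → 4 → 2 → 3 → 5

Visit 17
17 → 18
18 → 8
8 → 13
13 → 9
9 → 15
15 → 7
7 → 1
1 → 12
12 → 16
16 → 10
10 → 14
14 → 11
11 → 6
6 → 4
6 → 2
2 → 3
14 → 5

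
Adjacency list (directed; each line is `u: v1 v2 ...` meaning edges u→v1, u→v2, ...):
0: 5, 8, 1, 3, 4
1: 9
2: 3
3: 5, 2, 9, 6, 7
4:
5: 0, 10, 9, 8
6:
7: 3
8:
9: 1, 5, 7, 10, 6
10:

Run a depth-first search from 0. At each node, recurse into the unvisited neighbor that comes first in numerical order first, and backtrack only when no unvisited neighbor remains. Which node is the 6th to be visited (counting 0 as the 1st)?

10

Visit 0
0 → 1
1 → 9
9 → 5
5 → 8
5 → 10
9 → 6
9 → 7
7 → 3
3 → 2
0 → 4

Visit order: 0, 1, 9, 5, 8, 10, 6, 7, 3, 2, 4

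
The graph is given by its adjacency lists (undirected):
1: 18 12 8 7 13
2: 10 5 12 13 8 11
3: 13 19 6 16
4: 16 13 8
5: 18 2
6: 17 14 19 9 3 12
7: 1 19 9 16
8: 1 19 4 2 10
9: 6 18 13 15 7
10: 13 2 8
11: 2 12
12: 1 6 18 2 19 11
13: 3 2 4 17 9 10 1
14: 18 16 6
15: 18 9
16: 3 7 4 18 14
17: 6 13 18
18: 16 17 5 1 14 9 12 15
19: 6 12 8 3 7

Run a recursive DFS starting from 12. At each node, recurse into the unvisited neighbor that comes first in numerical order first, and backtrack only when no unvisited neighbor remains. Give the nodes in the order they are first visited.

12 → 1 → 7 → 9 → 6 → 3 → 13 → 2 → 5 → 18 → 14 → 16 → 4 → 8 → 10 → 19 → 15 → 17 → 11

Visit 12
12 → 1
1 → 7
7 → 9
9 → 6
6 → 3
3 → 13
13 → 2
2 → 5
5 → 18
18 → 14
14 → 16
16 → 4
4 → 8
8 → 10
8 → 19
18 → 15
18 → 17
2 → 11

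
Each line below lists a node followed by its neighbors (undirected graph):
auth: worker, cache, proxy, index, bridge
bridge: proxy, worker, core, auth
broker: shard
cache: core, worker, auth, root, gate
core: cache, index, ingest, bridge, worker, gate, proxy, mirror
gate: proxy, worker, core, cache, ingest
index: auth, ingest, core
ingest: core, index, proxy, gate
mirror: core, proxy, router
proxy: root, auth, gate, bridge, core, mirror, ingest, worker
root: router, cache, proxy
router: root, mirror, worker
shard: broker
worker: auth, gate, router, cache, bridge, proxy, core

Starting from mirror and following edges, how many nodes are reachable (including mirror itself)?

12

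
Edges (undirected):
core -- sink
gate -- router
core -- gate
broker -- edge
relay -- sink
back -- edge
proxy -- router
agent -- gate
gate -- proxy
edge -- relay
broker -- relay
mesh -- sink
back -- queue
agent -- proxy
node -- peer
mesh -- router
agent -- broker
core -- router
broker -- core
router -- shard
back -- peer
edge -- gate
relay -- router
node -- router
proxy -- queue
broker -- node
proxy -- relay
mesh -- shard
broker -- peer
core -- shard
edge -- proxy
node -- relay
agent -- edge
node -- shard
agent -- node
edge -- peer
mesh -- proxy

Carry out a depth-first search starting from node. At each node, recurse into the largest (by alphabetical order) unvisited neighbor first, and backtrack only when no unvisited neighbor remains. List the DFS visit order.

Visit node
node → shard
shard → router
router → relay
relay → sink
sink → mesh
mesh → proxy
proxy → queue
queue → back
back → peer
peer → edge
edge → gate
gate → core
core → broker
broker → agent

node -> shard -> router -> relay -> sink -> mesh -> proxy -> queue -> back -> peer -> edge -> gate -> core -> broker -> agent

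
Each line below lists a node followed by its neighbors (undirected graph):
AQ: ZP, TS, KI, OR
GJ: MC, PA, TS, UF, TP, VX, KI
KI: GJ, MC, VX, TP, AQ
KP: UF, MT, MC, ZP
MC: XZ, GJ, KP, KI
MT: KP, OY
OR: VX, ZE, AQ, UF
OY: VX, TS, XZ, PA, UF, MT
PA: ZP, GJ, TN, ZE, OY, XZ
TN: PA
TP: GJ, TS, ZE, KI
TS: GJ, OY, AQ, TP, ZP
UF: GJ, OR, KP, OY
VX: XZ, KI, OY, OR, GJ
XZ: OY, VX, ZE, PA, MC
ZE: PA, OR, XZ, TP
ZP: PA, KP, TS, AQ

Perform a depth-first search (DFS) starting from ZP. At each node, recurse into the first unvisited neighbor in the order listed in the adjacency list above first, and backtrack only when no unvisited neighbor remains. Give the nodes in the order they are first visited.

ZP → PA → GJ → MC → XZ → OY → VX → KI → TP → TS → AQ → OR → ZE → UF → KP → MT → TN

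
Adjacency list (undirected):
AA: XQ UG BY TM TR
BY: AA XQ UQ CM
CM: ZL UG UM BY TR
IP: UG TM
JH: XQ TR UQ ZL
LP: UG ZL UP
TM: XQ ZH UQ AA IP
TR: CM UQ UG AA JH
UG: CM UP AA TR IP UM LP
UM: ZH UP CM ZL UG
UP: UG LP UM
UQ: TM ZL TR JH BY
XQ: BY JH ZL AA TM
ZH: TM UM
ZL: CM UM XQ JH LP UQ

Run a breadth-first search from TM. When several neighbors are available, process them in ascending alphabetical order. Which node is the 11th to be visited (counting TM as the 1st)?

Visit TM; enqueue AA, IP, UQ, XQ, ZH → queue [AA, IP, UQ, XQ, ZH]
Visit AA; enqueue BY, TR, UG → queue [IP, UQ, XQ, ZH, BY, TR, UG]
Visit IP → queue [UQ, XQ, ZH, BY, TR, UG]
Visit UQ; enqueue JH, ZL → queue [XQ, ZH, BY, TR, UG, JH, ZL]
Visit XQ → queue [ZH, BY, TR, UG, JH, ZL]
Visit ZH; enqueue UM → queue [BY, TR, UG, JH, ZL, UM]
Visit BY; enqueue CM → queue [TR, UG, JH, ZL, UM, CM]
Visit TR → queue [UG, JH, ZL, UM, CM]
Visit UG; enqueue LP, UP → queue [JH, ZL, UM, CM, LP, UP]
Visit JH → queue [ZL, UM, CM, LP, UP]
Visit ZL → queue [UM, CM, LP, UP]
Visit UM → queue [CM, LP, UP]
Visit CM → queue [LP, UP]
Visit LP → queue [UP]
Visit UP → queue []

Visit order: TM, AA, IP, UQ, XQ, ZH, BY, TR, UG, JH, ZL, UM, CM, LP, UP

ZL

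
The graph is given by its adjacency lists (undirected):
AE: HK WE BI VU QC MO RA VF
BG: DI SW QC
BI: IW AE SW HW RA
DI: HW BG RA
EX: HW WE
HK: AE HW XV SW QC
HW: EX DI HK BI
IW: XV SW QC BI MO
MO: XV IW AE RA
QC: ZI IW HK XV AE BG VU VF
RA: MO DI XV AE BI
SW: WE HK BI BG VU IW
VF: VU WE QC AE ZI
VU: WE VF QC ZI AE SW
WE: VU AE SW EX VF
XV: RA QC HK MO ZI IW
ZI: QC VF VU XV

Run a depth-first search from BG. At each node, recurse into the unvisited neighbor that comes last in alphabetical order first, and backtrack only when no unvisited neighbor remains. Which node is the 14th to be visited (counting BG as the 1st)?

Visit BG
BG → SW
SW → WE
WE → VU
VU → ZI
ZI → XV
XV → RA
RA → MO
MO → IW
IW → QC
QC → VF
VF → AE
AE → HK
HK → HW
HW → EX
HW → DI
HW → BI

Visit order: BG, SW, WE, VU, ZI, XV, RA, MO, IW, QC, VF, AE, HK, HW, EX, DI, BI

HW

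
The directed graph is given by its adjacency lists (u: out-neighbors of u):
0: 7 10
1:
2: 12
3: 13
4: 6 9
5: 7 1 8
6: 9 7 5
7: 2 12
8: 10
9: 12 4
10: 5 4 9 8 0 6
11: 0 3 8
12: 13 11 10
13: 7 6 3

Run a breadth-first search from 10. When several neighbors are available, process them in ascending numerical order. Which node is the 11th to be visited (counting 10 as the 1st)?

2

Visit 10; enqueue 0, 4, 5, 6, 8, 9 → queue [0, 4, 5, 6, 8, 9]
Visit 0; enqueue 7 → queue [4, 5, 6, 8, 9, 7]
Visit 4 → queue [5, 6, 8, 9, 7]
Visit 5; enqueue 1 → queue [6, 8, 9, 7, 1]
Visit 6 → queue [8, 9, 7, 1]
Visit 8 → queue [9, 7, 1]
Visit 9; enqueue 12 → queue [7, 1, 12]
Visit 7; enqueue 2 → queue [1, 12, 2]
Visit 1 → queue [12, 2]
Visit 12; enqueue 11, 13 → queue [2, 11, 13]
Visit 2 → queue [11, 13]
Visit 11; enqueue 3 → queue [13, 3]
Visit 13 → queue [3]
Visit 3 → queue []

Visit order: 10, 0, 4, 5, 6, 8, 9, 7, 1, 12, 2, 11, 13, 3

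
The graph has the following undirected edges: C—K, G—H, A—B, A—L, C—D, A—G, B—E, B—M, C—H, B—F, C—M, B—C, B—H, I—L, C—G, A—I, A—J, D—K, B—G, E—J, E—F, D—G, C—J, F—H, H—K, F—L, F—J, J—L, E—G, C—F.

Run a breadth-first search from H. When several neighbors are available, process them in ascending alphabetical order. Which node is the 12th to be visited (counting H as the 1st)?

Visit H; enqueue B, C, F, G, K → queue [B, C, F, G, K]
Visit B; enqueue A, E, M → queue [C, F, G, K, A, E, M]
Visit C; enqueue D, J → queue [F, G, K, A, E, M, D, J]
Visit F; enqueue L → queue [G, K, A, E, M, D, J, L]
Visit G → queue [K, A, E, M, D, J, L]
Visit K → queue [A, E, M, D, J, L]
Visit A; enqueue I → queue [E, M, D, J, L, I]
Visit E → queue [M, D, J, L, I]
Visit M → queue [D, J, L, I]
Visit D → queue [J, L, I]
Visit J → queue [L, I]
Visit L → queue [I]
Visit I → queue []

Visit order: H, B, C, F, G, K, A, E, M, D, J, L, I

L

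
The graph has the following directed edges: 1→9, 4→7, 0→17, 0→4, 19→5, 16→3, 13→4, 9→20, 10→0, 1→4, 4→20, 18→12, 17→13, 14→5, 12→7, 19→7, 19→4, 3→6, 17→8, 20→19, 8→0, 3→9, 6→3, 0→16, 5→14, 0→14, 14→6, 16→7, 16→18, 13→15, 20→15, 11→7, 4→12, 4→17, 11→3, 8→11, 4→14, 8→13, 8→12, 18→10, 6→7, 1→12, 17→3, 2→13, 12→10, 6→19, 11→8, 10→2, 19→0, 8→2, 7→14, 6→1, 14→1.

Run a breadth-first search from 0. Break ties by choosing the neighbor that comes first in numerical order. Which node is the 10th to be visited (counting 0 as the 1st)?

5

Visit 0; enqueue 4, 14, 16, 17 → queue [4, 14, 16, 17]
Visit 4; enqueue 7, 12, 20 → queue [14, 16, 17, 7, 12, 20]
Visit 14; enqueue 1, 5, 6 → queue [16, 17, 7, 12, 20, 1, 5, 6]
Visit 16; enqueue 3, 18 → queue [17, 7, 12, 20, 1, 5, 6, 3, 18]
Visit 17; enqueue 8, 13 → queue [7, 12, 20, 1, 5, 6, 3, 18, 8, 13]
Visit 7 → queue [12, 20, 1, 5, 6, 3, 18, 8, 13]
Visit 12; enqueue 10 → queue [20, 1, 5, 6, 3, 18, 8, 13, 10]
Visit 20; enqueue 15, 19 → queue [1, 5, 6, 3, 18, 8, 13, 10, 15, 19]
Visit 1; enqueue 9 → queue [5, 6, 3, 18, 8, 13, 10, 15, 19, 9]
Visit 5 → queue [6, 3, 18, 8, 13, 10, 15, 19, 9]
Visit 6 → queue [3, 18, 8, 13, 10, 15, 19, 9]
Visit 3 → queue [18, 8, 13, 10, 15, 19, 9]
Visit 18 → queue [8, 13, 10, 15, 19, 9]
Visit 8; enqueue 2, 11 → queue [13, 10, 15, 19, 9, 2, 11]
Visit 13 → queue [10, 15, 19, 9, 2, 11]
Visit 10 → queue [15, 19, 9, 2, 11]
Visit 15 → queue [19, 9, 2, 11]
Visit 19 → queue [9, 2, 11]
Visit 9 → queue [2, 11]
Visit 2 → queue [11]
Visit 11 → queue []

Visit order: 0, 4, 14, 16, 17, 7, 12, 20, 1, 5, 6, 3, 18, 8, 13, 10, 15, 19, 9, 2, 11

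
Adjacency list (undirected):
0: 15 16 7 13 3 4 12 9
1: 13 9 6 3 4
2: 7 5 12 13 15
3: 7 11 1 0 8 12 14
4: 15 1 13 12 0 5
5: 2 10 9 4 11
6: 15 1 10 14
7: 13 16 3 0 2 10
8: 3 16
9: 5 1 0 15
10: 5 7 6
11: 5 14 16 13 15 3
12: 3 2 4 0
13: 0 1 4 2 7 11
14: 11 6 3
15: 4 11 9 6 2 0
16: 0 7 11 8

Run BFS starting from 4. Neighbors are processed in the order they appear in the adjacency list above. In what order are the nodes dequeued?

4 → 15 → 1 → 13 → 12 → 0 → 5 → 11 → 9 → 6 → 2 → 3 → 7 → 16 → 10 → 14 → 8

Visit 4; enqueue 15, 1, 13, 12, 0, 5 → queue [15, 1, 13, 12, 0, 5]
Visit 15; enqueue 11, 9, 6, 2 → queue [1, 13, 12, 0, 5, 11, 9, 6, 2]
Visit 1; enqueue 3 → queue [13, 12, 0, 5, 11, 9, 6, 2, 3]
Visit 13; enqueue 7 → queue [12, 0, 5, 11, 9, 6, 2, 3, 7]
Visit 12 → queue [0, 5, 11, 9, 6, 2, 3, 7]
Visit 0; enqueue 16 → queue [5, 11, 9, 6, 2, 3, 7, 16]
Visit 5; enqueue 10 → queue [11, 9, 6, 2, 3, 7, 16, 10]
Visit 11; enqueue 14 → queue [9, 6, 2, 3, 7, 16, 10, 14]
Visit 9 → queue [6, 2, 3, 7, 16, 10, 14]
Visit 6 → queue [2, 3, 7, 16, 10, 14]
Visit 2 → queue [3, 7, 16, 10, 14]
Visit 3; enqueue 8 → queue [7, 16, 10, 14, 8]
Visit 7 → queue [16, 10, 14, 8]
Visit 16 → queue [10, 14, 8]
Visit 10 → queue [14, 8]
Visit 14 → queue [8]
Visit 8 → queue []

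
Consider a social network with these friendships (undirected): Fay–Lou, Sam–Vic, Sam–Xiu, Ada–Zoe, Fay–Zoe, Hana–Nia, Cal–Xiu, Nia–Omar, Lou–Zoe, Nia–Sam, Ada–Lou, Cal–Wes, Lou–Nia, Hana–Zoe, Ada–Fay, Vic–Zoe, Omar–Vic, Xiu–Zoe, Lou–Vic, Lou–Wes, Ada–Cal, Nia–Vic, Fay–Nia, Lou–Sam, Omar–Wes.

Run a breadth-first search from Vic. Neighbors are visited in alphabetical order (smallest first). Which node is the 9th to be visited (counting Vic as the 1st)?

Visit Vic; enqueue Lou, Nia, Omar, Sam, Zoe → queue [Lou, Nia, Omar, Sam, Zoe]
Visit Lou; enqueue Ada, Fay, Wes → queue [Nia, Omar, Sam, Zoe, Ada, Fay, Wes]
Visit Nia; enqueue Hana → queue [Omar, Sam, Zoe, Ada, Fay, Wes, Hana]
Visit Omar → queue [Sam, Zoe, Ada, Fay, Wes, Hana]
Visit Sam; enqueue Xiu → queue [Zoe, Ada, Fay, Wes, Hana, Xiu]
Visit Zoe → queue [Ada, Fay, Wes, Hana, Xiu]
Visit Ada; enqueue Cal → queue [Fay, Wes, Hana, Xiu, Cal]
Visit Fay → queue [Wes, Hana, Xiu, Cal]
Visit Wes → queue [Hana, Xiu, Cal]
Visit Hana → queue [Xiu, Cal]
Visit Xiu → queue [Cal]
Visit Cal → queue []

Visit order: Vic, Lou, Nia, Omar, Sam, Zoe, Ada, Fay, Wes, Hana, Xiu, Cal

Wes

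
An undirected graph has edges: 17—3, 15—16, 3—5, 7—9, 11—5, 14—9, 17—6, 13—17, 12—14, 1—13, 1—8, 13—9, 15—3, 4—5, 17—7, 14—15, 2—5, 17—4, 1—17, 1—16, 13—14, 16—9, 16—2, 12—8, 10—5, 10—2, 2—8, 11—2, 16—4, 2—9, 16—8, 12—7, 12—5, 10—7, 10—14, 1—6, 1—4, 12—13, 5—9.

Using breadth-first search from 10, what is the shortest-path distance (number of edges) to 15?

2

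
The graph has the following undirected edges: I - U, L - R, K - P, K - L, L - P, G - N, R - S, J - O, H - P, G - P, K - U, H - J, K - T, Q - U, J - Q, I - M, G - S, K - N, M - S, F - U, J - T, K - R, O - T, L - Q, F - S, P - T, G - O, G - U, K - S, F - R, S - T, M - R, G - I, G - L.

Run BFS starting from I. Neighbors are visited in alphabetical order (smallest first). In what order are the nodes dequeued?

I -> G -> M -> U -> L -> N -> O -> P -> S -> R -> F -> K -> Q -> J -> T -> H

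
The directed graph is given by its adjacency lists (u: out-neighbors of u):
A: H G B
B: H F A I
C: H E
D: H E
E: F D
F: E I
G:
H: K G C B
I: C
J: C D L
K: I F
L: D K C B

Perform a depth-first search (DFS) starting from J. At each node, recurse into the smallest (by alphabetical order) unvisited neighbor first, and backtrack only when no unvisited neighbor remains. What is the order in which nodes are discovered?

J, C, E, D, H, B, A, G, F, I, K, L

Visit J
J → C
C → E
E → D
D → H
H → B
B → A
A → G
B → F
F → I
H → K
J → L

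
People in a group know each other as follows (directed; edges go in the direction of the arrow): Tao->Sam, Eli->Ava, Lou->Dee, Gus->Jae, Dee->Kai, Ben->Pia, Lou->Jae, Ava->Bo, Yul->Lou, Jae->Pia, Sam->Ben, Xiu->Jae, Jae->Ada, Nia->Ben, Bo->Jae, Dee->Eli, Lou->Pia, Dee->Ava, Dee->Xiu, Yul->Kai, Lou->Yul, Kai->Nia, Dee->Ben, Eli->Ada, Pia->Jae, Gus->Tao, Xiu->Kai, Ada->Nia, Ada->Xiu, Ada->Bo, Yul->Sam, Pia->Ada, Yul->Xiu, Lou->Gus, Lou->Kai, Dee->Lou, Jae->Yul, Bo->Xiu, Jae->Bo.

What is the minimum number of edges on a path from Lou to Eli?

Level 0: Lou
Level 1: Dee, Gus, Jae, Kai, Pia, Yul
Level 2: Ada, Ava, Ben, Bo, Eli, Nia, Sam, Tao, Xiu
Eli first appears at level 2.

2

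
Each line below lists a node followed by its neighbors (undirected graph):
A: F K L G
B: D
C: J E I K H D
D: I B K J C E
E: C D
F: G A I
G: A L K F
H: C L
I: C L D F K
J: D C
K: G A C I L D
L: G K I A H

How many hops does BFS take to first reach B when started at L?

Level 0: L
Level 1: A, G, H, I, K
Level 2: C, D, F
Level 3: B, E, J
B first appears at level 3.

3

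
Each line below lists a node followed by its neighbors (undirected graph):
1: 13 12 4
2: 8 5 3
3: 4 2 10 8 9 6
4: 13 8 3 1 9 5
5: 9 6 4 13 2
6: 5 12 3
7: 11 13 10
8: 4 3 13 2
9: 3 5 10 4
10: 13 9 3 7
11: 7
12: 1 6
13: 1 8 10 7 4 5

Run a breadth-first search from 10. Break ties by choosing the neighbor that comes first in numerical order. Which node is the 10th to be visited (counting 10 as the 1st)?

11

Visit 10; enqueue 3, 7, 9, 13 → queue [3, 7, 9, 13]
Visit 3; enqueue 2, 4, 6, 8 → queue [7, 9, 13, 2, 4, 6, 8]
Visit 7; enqueue 11 → queue [9, 13, 2, 4, 6, 8, 11]
Visit 9; enqueue 5 → queue [13, 2, 4, 6, 8, 11, 5]
Visit 13; enqueue 1 → queue [2, 4, 6, 8, 11, 5, 1]
Visit 2 → queue [4, 6, 8, 11, 5, 1]
Visit 4 → queue [6, 8, 11, 5, 1]
Visit 6; enqueue 12 → queue [8, 11, 5, 1, 12]
Visit 8 → queue [11, 5, 1, 12]
Visit 11 → queue [5, 1, 12]
Visit 5 → queue [1, 12]
Visit 1 → queue [12]
Visit 12 → queue []

Visit order: 10, 3, 7, 9, 13, 2, 4, 6, 8, 11, 5, 1, 12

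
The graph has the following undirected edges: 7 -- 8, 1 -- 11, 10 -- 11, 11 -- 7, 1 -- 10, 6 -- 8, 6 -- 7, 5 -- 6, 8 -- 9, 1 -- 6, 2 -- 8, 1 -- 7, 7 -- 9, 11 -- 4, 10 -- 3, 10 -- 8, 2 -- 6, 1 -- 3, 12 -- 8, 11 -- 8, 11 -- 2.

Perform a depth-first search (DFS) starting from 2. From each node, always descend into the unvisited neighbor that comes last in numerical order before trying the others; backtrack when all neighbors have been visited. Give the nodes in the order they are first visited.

2, 11, 10, 8, 12, 9, 7, 6, 5, 1, 3, 4

Visit 2
2 → 11
11 → 10
10 → 8
8 → 12
8 → 9
9 → 7
7 → 6
6 → 5
6 → 1
1 → 3
11 → 4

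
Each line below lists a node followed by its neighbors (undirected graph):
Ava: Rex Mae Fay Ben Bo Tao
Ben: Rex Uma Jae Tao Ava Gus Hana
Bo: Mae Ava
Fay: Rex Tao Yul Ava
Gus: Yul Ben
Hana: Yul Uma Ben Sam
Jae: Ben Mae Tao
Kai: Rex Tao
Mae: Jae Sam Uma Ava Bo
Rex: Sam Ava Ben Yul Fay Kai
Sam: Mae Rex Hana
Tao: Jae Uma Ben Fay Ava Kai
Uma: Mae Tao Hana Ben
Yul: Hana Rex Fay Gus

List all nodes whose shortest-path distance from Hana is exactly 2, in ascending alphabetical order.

Ava, Fay, Gus, Jae, Mae, Rex, Tao

Level 0: Hana
Level 1: Ben, Sam, Uma, Yul
Level 2: Ava, Fay, Gus, Jae, Mae, Rex, Tao
Level 3: Bo, Kai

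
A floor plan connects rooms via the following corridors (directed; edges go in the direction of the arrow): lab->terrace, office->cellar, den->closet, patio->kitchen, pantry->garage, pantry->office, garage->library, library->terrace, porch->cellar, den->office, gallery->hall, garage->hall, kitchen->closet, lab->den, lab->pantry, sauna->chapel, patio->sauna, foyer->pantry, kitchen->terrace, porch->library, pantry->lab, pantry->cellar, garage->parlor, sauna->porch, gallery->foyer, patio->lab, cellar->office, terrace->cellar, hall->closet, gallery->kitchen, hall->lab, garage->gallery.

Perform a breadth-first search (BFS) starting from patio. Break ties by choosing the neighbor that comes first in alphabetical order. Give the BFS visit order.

patio, kitchen, lab, sauna, closet, terrace, den, pantry, chapel, porch, cellar, office, garage, library, gallery, hall, parlor, foyer

Visit patio; enqueue kitchen, lab, sauna → queue [kitchen, lab, sauna]
Visit kitchen; enqueue closet, terrace → queue [lab, sauna, closet, terrace]
Visit lab; enqueue den, pantry → queue [sauna, closet, terrace, den, pantry]
Visit sauna; enqueue chapel, porch → queue [closet, terrace, den, pantry, chapel, porch]
Visit closet → queue [terrace, den, pantry, chapel, porch]
Visit terrace; enqueue cellar → queue [den, pantry, chapel, porch, cellar]
Visit den; enqueue office → queue [pantry, chapel, porch, cellar, office]
Visit pantry; enqueue garage → queue [chapel, porch, cellar, office, garage]
Visit chapel → queue [porch, cellar, office, garage]
Visit porch; enqueue library → queue [cellar, office, garage, library]
Visit cellar → queue [office, garage, library]
Visit office → queue [garage, library]
Visit garage; enqueue gallery, hall, parlor → queue [library, gallery, hall, parlor]
Visit library → queue [gallery, hall, parlor]
Visit gallery; enqueue foyer → queue [hall, parlor, foyer]
Visit hall → queue [parlor, foyer]
Visit parlor → queue [foyer]
Visit foyer → queue []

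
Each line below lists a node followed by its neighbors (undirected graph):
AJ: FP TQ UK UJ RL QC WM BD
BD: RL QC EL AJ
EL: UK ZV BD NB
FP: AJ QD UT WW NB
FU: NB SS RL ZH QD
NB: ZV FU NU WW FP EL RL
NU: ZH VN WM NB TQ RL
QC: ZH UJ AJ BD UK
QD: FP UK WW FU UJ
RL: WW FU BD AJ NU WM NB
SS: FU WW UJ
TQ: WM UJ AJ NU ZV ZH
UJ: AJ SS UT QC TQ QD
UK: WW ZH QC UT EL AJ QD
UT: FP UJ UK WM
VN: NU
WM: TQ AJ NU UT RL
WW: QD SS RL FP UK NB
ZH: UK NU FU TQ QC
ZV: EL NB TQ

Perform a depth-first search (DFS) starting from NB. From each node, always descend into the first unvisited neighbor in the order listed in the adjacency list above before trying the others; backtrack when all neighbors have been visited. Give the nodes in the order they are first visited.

NB ZV EL UK WW QD FP AJ TQ WM NU ZH FU SS UJ UT QC BD RL VN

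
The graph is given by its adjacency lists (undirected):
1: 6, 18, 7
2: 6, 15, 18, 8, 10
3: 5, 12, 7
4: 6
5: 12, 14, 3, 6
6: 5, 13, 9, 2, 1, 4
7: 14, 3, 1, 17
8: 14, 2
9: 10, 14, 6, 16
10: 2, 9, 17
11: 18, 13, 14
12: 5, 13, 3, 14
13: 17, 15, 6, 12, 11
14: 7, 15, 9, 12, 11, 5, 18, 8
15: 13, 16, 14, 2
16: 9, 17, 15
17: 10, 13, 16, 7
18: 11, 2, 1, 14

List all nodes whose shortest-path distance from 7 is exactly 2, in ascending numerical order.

5, 6, 8, 9, 10, 11, 12, 13, 15, 16, 18

Level 0: 7
Level 1: 1, 3, 14, 17
Level 2: 5, 6, 8, 9, 10, 11, 12, 13, 15, 16, 18
Level 3: 2, 4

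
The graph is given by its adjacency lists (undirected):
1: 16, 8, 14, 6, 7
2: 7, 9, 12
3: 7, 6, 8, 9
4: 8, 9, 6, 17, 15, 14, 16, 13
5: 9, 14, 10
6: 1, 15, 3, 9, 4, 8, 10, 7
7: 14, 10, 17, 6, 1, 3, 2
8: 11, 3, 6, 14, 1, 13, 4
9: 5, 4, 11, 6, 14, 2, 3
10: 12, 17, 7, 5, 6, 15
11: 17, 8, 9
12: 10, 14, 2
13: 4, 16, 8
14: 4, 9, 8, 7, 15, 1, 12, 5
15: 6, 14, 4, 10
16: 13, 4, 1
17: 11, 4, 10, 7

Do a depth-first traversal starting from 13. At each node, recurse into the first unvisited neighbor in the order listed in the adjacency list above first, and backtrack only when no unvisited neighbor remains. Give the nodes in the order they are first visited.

Visit 13
13 → 4
4 → 8
8 → 11
11 → 17
17 → 10
10 → 12
12 → 14
14 → 9
9 → 5
9 → 6
6 → 1
1 → 16
1 → 7
7 → 3
7 → 2
6 → 15

13, 4, 8, 11, 17, 10, 12, 14, 9, 5, 6, 1, 16, 7, 3, 2, 15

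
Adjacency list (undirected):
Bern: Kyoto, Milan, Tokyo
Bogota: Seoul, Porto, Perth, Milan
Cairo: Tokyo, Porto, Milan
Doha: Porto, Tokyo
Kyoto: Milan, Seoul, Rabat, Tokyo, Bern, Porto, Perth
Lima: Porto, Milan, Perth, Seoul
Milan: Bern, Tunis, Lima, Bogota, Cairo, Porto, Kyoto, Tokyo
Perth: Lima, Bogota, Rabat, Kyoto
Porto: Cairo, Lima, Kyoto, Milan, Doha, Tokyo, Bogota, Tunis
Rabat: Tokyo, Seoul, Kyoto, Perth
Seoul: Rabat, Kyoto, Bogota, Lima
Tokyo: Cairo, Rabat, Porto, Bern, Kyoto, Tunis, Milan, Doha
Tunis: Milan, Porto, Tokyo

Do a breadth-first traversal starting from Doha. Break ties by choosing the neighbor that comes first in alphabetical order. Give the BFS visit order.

Doha -> Porto -> Tokyo -> Bogota -> Cairo -> Kyoto -> Lima -> Milan -> Tunis -> Bern -> Rabat -> Perth -> Seoul

Visit Doha; enqueue Porto, Tokyo → queue [Porto, Tokyo]
Visit Porto; enqueue Bogota, Cairo, Kyoto, Lima, Milan, Tunis → queue [Tokyo, Bogota, Cairo, Kyoto, Lima, Milan, Tunis]
Visit Tokyo; enqueue Bern, Rabat → queue [Bogota, Cairo, Kyoto, Lima, Milan, Tunis, Bern, Rabat]
Visit Bogota; enqueue Perth, Seoul → queue [Cairo, Kyoto, Lima, Milan, Tunis, Bern, Rabat, Perth, Seoul]
Visit Cairo → queue [Kyoto, Lima, Milan, Tunis, Bern, Rabat, Perth, Seoul]
Visit Kyoto → queue [Lima, Milan, Tunis, Bern, Rabat, Perth, Seoul]
Visit Lima → queue [Milan, Tunis, Bern, Rabat, Perth, Seoul]
Visit Milan → queue [Tunis, Bern, Rabat, Perth, Seoul]
Visit Tunis → queue [Bern, Rabat, Perth, Seoul]
Visit Bern → queue [Rabat, Perth, Seoul]
Visit Rabat → queue [Perth, Seoul]
Visit Perth → queue [Seoul]
Visit Seoul → queue []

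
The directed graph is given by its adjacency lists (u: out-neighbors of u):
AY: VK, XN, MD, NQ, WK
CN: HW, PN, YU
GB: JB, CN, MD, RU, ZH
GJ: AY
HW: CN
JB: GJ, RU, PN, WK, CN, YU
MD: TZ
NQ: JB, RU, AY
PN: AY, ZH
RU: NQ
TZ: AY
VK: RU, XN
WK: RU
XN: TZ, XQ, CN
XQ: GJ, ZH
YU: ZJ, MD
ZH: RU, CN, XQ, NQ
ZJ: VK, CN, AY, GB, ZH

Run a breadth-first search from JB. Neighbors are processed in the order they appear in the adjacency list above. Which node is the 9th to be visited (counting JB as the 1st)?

Visit JB; enqueue GJ, RU, PN, WK, CN, YU → queue [GJ, RU, PN, WK, CN, YU]
Visit GJ; enqueue AY → queue [RU, PN, WK, CN, YU, AY]
Visit RU; enqueue NQ → queue [PN, WK, CN, YU, AY, NQ]
Visit PN; enqueue ZH → queue [WK, CN, YU, AY, NQ, ZH]
Visit WK → queue [CN, YU, AY, NQ, ZH]
Visit CN; enqueue HW → queue [YU, AY, NQ, ZH, HW]
Visit YU; enqueue ZJ, MD → queue [AY, NQ, ZH, HW, ZJ, MD]
Visit AY; enqueue VK, XN → queue [NQ, ZH, HW, ZJ, MD, VK, XN]
Visit NQ → queue [ZH, HW, ZJ, MD, VK, XN]
Visit ZH; enqueue XQ → queue [HW, ZJ, MD, VK, XN, XQ]
Visit HW → queue [ZJ, MD, VK, XN, XQ]
Visit ZJ; enqueue GB → queue [MD, VK, XN, XQ, GB]
Visit MD; enqueue TZ → queue [VK, XN, XQ, GB, TZ]
Visit VK → queue [XN, XQ, GB, TZ]
Visit XN → queue [XQ, GB, TZ]
Visit XQ → queue [GB, TZ]
Visit GB → queue [TZ]
Visit TZ → queue []

Visit order: JB, GJ, RU, PN, WK, CN, YU, AY, NQ, ZH, HW, ZJ, MD, VK, XN, XQ, GB, TZ

NQ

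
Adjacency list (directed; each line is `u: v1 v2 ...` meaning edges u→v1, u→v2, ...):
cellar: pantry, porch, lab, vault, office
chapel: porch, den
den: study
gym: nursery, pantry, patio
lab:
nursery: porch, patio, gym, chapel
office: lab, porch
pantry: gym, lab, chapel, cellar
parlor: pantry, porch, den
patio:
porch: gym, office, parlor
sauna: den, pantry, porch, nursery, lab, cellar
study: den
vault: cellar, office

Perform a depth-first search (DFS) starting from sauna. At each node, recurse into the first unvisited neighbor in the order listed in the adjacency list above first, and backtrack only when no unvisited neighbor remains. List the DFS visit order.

sauna den study pantry gym nursery porch office lab parlor patio chapel cellar vault

Visit sauna
sauna → den
den → study
sauna → pantry
pantry → gym
gym → nursery
nursery → porch
porch → office
office → lab
porch → parlor
nursery → patio
nursery → chapel
pantry → cellar
cellar → vault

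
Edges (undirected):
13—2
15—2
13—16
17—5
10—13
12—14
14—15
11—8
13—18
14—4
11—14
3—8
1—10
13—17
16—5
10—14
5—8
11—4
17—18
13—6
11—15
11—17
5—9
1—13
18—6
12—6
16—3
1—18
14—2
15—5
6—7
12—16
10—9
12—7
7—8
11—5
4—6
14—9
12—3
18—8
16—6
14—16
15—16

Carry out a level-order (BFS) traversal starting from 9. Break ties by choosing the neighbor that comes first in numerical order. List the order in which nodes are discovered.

Visit 9; enqueue 5, 10, 14 → queue [5, 10, 14]
Visit 5; enqueue 8, 11, 15, 16, 17 → queue [10, 14, 8, 11, 15, 16, 17]
Visit 10; enqueue 1, 13 → queue [14, 8, 11, 15, 16, 17, 1, 13]
Visit 14; enqueue 2, 4, 12 → queue [8, 11, 15, 16, 17, 1, 13, 2, 4, 12]
Visit 8; enqueue 3, 7, 18 → queue [11, 15, 16, 17, 1, 13, 2, 4, 12, 3, 7, 18]
Visit 11 → queue [15, 16, 17, 1, 13, 2, 4, 12, 3, 7, 18]
Visit 15 → queue [16, 17, 1, 13, 2, 4, 12, 3, 7, 18]
Visit 16; enqueue 6 → queue [17, 1, 13, 2, 4, 12, 3, 7, 18, 6]
Visit 17 → queue [1, 13, 2, 4, 12, 3, 7, 18, 6]
Visit 1 → queue [13, 2, 4, 12, 3, 7, 18, 6]
Visit 13 → queue [2, 4, 12, 3, 7, 18, 6]
Visit 2 → queue [4, 12, 3, 7, 18, 6]
Visit 4 → queue [12, 3, 7, 18, 6]
Visit 12 → queue [3, 7, 18, 6]
Visit 3 → queue [7, 18, 6]
Visit 7 → queue [18, 6]
Visit 18 → queue [6]
Visit 6 → queue []

9, 5, 10, 14, 8, 11, 15, 16, 17, 1, 13, 2, 4, 12, 3, 7, 18, 6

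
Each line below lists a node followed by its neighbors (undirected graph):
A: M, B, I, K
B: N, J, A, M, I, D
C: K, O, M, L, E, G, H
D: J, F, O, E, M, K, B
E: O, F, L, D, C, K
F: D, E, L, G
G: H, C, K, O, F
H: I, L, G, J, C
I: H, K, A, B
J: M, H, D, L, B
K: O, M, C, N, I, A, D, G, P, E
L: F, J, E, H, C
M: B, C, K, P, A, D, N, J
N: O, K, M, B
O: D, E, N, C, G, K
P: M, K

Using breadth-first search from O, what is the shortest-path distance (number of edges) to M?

Level 0: O
Level 1: C, D, E, G, K, N
Level 2: A, B, F, H, I, J, L, M, P
M first appears at level 2.

2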